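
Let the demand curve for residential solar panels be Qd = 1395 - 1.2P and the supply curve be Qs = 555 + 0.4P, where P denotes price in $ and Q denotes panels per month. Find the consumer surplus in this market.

Consumer surplus = 243843.75

The market clears where 1395 - 1.2P = 555 + 0.4P. Rearranging, 1.6P = 840, hence P* = 525.
Then Q* = 1395 - 1.2(525) = 765.
Demand choke price (Qd = 0): P = 1395/1.2 = 1162.5. Consumer surplus = ½ × (1162.5 - 525) × 765 = 243843.75.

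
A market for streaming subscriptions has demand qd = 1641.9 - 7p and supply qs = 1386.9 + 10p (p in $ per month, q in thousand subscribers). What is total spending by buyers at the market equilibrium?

Total spending by buyers = 23053.5

The market clears where 1641.9 - 7p = 1386.9 + 10p. Rearranging, 17p = 255, hence p* = 15.
Then q* = 1641.9 - 7(15) = 1536.9.
Total spending by buyers = p* × q* = 15 × 1536.9 = 23053.5.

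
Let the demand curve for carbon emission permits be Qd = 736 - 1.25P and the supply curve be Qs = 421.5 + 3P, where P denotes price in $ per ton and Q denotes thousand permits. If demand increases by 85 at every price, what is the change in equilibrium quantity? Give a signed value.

Set Qd = Qs: 736 - 1.25P = 421.5 + 3P, so 314.5 = 4.25P and P* = 74.
From the demand curve, Q* = 736 - 1.25(74) = 643.5.
After the shift, demand is Qd = 821 - 1.25P.
The new intersection has 399.5 = 4.25P, i.e. P = 94, Q = 703.5.
ΔQ = 703.5 - 643.5 = 60.

ΔQ = 60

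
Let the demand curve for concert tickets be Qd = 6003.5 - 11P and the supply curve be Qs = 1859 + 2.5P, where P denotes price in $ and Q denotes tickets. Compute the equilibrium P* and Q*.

P* = 307, Q* = 2626.5

The market clears where 6003.5 - 11P = 1859 + 2.5P. Rearranging, 13.5P = 4144.5, hence P* = 307.
Plugging P* into demand: Q* = 6003.5 - 11(307) = 2626.5.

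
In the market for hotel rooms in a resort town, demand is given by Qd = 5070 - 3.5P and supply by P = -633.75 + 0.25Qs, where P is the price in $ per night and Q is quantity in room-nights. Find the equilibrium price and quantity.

P* = 338, Q* = 3887

In direct form, Qs = 2535 + 4P.
Equating demand and supply, 5070 - 3.5P = 2535 + 4P gives 7.5P = 2535, so P* = 338.
Substitute back: Q* = 5070 - 3.5(338) = 3887.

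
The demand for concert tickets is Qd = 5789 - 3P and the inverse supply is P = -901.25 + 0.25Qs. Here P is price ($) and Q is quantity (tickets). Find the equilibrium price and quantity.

Inverting to quantity form: Qs = 3605 + 4P.
The market clears where 5789 - 3P = 3605 + 4P. Rearranging, 7P = 2184, hence P* = 312.
Plugging P* into demand: Q* = 5789 - 3(312) = 4853.

P* = 312, Q* = 4853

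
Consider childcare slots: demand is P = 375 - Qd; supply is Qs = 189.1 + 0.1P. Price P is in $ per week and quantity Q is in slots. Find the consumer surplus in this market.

Rewriting in direct form: Qd = 375 - P.
The market clears where 375 - P = 189.1 + 0.1P. Rearranging, 1.1P = 185.9, hence P* = 169.
Plugging P* into demand: Q* = 375 - 169 = 206.
Demand choke price (Qd = 0): P = 375. Consumer surplus = ½ × (375 - 169) × 206 = 21218.

Consumer surplus = 21218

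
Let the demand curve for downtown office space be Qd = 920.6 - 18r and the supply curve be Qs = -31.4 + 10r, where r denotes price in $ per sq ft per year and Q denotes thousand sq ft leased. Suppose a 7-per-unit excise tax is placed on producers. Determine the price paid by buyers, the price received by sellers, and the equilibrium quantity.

r_b = 36.5, r_s = 29.5, Q = 263.6

With a tax of 7 on producers, they supply based on the net price r_s = r_b - 7, so Qs = -101.4 + 10r_b.
Market clearing requires 920.6 - 18r_b = -101.4 + 10r_b; hence 1022 = 28r_b and r_b = 36.5.
Then r_s = 36.5 - 7 = 29.5 and Q = 920.6 - 18(36.5) = 263.6.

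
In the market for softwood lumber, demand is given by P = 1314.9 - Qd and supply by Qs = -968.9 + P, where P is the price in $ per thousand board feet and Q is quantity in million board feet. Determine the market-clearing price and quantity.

Inverting to quantity form: Qd = 1314.9 - P.
Set Qd = Qs: 1314.9 - P = -968.9 + P, so 2283.8 = 2P and P* = 1141.9.
From the demand curve, Q* = 1314.9 - 1141.9 = 173.

P* = 1141.9, Q* = 173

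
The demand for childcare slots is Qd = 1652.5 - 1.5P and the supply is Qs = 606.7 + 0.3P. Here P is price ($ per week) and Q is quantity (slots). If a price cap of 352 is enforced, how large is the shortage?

At P = 352: Qd = 1124.5 and Qs = 712.3.
Shortage = Qd - Qs = 1124.5 - 712.3 = 412.2.

Shortage = 412.2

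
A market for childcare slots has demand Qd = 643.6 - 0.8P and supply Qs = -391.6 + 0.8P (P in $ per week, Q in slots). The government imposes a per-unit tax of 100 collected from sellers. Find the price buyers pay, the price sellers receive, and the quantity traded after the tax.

Sellers keep P_s = P_b - 100 per unit, so supply in terms of the buyer price is Qs = -471.6 + 0.8P_b.
Set Qd = Qs: 643.6 - 0.8P_b = -471.6 + 0.8P_b, so 1115.2 = 1.6P_b and P_b = 697.
Then P_s = 697 - 100 = 597 and Q = 643.6 - 0.8(697) = 86.

P_b = 697, P_s = 597, Q = 86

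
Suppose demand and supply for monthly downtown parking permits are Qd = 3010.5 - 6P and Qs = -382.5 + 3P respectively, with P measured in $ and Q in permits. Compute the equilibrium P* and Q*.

Set Qd = Qs: 3010.5 - 6P = -382.5 + 3P, so 3393 = 9P and P* = 377.
From the demand curve, Q* = 3010.5 - 6(377) = 748.5.

P* = 377, Q* = 748.5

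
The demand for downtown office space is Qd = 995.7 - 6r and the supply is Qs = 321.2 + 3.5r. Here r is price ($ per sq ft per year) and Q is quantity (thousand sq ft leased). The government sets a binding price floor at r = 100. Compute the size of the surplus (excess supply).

Evaluating both curves at the floor price 100 gives Qd = 395.7, Qs = 671.2.
Surplus = Qs - Qd = 671.2 - 395.7 = 275.5.

Surplus = 275.5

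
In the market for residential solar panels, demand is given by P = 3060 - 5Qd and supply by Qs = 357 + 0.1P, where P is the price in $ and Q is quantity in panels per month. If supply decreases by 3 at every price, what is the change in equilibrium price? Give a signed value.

ΔP = 10

Rewriting in direct form: Qd = 612 - 0.2P.
At equilibrium Qd = Qs, so 612 - 0.2P = 357 + 0.1P; collecting terms, 255 = 0.3P and P* = 850.
Then Q* = 612 - 0.2(850) = 442.
After the shift, supply is Qs = 354 + 0.1P.
The new intersection has 258 = 0.3P, i.e. P = 860, Q = 440.
ΔP = 860 - 850 = 10.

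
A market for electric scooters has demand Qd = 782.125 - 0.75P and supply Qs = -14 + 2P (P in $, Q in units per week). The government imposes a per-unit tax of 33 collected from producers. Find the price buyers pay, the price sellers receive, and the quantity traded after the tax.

The tax drives a wedge P_b - P_s = 33. Substituting P_s = P_b - 33 into supply: Qs = -80 + 2P_b.
Set Qd = Qs: 782.125 - 0.75P_b = -80 + 2P_b, so 862.125 = 2.75P_b and P_b = 313.5.
So P_s = 280.5 and the quantity traded is Q = 782.125 - 0.75(313.5) = 547.

P_b = 313.5, P_s = 280.5, Q = 547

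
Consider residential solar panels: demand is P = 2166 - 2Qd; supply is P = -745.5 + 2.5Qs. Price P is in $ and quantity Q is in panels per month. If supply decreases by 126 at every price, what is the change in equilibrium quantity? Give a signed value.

ΔQ = -70

Rewriting in direct form: Qd = 1083 - 0.5P and Qs = 298.2 + 0.4P.
Set Qd = Qs: 1083 - 0.5P = 298.2 + 0.4P, so 784.8 = 0.9P and P* = 872.
From the demand curve, Q* = 1083 - 0.5(872) = 647.
After the shift, supply is Qs = 172.2 + 0.4P.
New equilibrium: 910.8 = 0.9P, so P = 1012 and Q = 577.
ΔQ = 577 - 647 = -70.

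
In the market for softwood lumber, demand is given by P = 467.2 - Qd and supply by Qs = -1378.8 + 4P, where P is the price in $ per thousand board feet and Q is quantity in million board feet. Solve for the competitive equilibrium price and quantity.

Inverting to quantity form: Qd = 467.2 - P.
At equilibrium Qd = Qs, so 467.2 - P = -1378.8 + 4P; collecting terms, 1846 = 5P and P* = 369.2.
Substitute back: Q* = 467.2 - 369.2 = 98.

P* = 369.2, Q* = 98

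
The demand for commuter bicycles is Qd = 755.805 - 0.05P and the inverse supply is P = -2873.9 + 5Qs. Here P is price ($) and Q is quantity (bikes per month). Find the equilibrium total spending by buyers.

Total spending by buyers = 521062.36

Inverting to quantity form: Qs = 574.78 + 0.2P.
The market clears where 755.805 - 0.05P = 574.78 + 0.2P. Rearranging, 0.25P = 181.025, hence P* = 724.1.
From the demand curve, Q* = 755.805 - 0.05(724.1) = 719.6.
Total spending by buyers = P* × Q* = 724.1 × 719.6 = 521062.36.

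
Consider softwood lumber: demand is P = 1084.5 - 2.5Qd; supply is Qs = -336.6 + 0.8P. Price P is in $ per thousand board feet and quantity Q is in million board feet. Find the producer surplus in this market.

In direct form, Qd = 433.8 - 0.4P.
At equilibrium Qd = Qs, so 433.8 - 0.4P = -336.6 + 0.8P; collecting terms, 770.4 = 1.2P and P* = 642.
Plugging P* into demand: Q* = 433.8 - 0.4(642) = 177.
Supply choke price (Qs = 0): P = 420.75. Producer surplus = ½ × (642 - 420.75) × 177 = 19580.625.

Producer surplus = 19580.625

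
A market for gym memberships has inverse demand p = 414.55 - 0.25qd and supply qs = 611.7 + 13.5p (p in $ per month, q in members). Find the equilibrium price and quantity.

Rewriting in direct form: qd = 1658.2 - 4p.
Set qd = qs: 1658.2 - 4p = 611.7 + 13.5p, so 1046.5 = 17.5p and p* = 59.8.
From the demand curve, q* = 1658.2 - 4(59.8) = 1419.

p* = 59.8, q* = 1419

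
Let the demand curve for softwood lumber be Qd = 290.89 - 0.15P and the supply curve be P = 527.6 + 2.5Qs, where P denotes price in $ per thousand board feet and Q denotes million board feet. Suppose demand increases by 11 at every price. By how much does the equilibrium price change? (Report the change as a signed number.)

In direct form, Qs = -211.04 + 0.4P.
At equilibrium Qd = Qs, so 290.89 - 0.15P = -211.04 + 0.4P; collecting terms, 501.93 = 0.55P and P* = 912.6.
Plugging P* into demand: Q* = 290.89 - 0.15(912.6) = 154.
After the shift, demand is Qd = 301.89 - 0.15P.
Re-solving, 0.55P = 512.93 gives P = 932.6 and Q = 162.
ΔP = 932.6 - 912.6 = 20.

ΔP = 20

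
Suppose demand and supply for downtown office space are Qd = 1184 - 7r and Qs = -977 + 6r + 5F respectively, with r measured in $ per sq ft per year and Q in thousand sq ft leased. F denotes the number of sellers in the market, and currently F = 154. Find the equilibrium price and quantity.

r* = 107, Q* = 435

With F = 154, supply is Qs = -207 + 6r.
At equilibrium Qd = Qs, so 1184 - 7r = -207 + 6r; collecting terms, 1391 = 13r and r* = 107.
Then Q* = 1184 - 7(107) = 435.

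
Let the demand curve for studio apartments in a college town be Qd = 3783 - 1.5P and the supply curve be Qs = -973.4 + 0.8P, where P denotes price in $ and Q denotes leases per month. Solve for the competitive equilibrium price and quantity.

P* = 2068, Q* = 681

Set Qd = Qs: 3783 - 1.5P = -973.4 + 0.8P, so 4756.4 = 2.3P and P* = 2068.
Then Q* = 3783 - 1.5(2068) = 681.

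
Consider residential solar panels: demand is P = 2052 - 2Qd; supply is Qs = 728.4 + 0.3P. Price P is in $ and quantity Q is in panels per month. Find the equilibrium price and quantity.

P* = 372, Q* = 840

Rewriting in direct form: Qd = 1026 - 0.5P.
At equilibrium Qd = Qs, so 1026 - 0.5P = 728.4 + 0.3P; collecting terms, 297.6 = 0.8P and P* = 372.
Substitute back: Q* = 1026 - 0.5(372) = 840.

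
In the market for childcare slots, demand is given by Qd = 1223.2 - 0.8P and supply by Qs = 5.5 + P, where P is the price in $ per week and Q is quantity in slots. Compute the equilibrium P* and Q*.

Set Qd = Qs: 1223.2 - 0.8P = 5.5 + P, so 1217.7 = 1.8P and P* = 676.5.
Plugging P* into demand: Q* = 1223.2 - 0.8(676.5) = 682.

P* = 676.5, Q* = 682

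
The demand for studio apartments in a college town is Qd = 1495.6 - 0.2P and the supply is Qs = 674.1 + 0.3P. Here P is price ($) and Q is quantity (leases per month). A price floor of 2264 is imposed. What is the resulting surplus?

With P fixed at 2264, quantity demanded is 1042.8 and quantity supplied is 1353.3.
Surplus = Qs - Qd = 1353.3 - 1042.8 = 310.5.

Surplus = 310.5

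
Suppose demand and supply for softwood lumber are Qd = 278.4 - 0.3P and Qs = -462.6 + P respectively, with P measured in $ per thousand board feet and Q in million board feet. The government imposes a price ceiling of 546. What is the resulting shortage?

Shortage = 31.2

With P fixed at 546, quantity demanded is 114.6 and quantity supplied is 83.4.
Shortage = Qd - Qs = 114.6 - 83.4 = 31.2.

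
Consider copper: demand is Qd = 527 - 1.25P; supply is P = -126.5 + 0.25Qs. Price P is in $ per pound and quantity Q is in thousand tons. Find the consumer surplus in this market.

Consumer surplus = 108993.6

Rewriting in direct form: Qs = 506 + 4P.
At equilibrium Qd = Qs, so 527 - 1.25P = 506 + 4P; collecting terms, 21 = 5.25P and P* = 4.
Substitute back: Q* = 527 - 1.25(4) = 522.
Demand choke price (Qd = 0): P = 527/1.25 = 421.6. Consumer surplus = ½ × (421.6 - 4) × 522 = 108993.6.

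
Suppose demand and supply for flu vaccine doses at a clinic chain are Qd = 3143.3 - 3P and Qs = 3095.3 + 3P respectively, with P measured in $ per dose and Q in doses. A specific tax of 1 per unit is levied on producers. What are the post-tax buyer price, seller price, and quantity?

Producers keep P_s = P_b - 1 per unit, so supply in terms of the buyer price is Qs = 3092.3 + 3P_b.
Equate demand and the shifted supply: 3143.3 - 3P_b = 3092.3 + 3P_b, giving 6P_b = 51, so P_b = 8.5.
So P_s = 7.5 and the quantity traded is Q = 3143.3 - 3(8.5) = 3117.8.

P_b = 8.5, P_s = 7.5, Q = 3117.8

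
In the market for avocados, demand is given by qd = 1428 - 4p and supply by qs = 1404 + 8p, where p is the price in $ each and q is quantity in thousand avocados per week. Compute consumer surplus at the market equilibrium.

Consumer surplus = 252050

Equating demand and supply, 1428 - 4p = 1404 + 8p gives 12p = 24, so p* = 2.
Substitute back: q* = 1428 - 4(2) = 1420.
Demand choke price (qd = 0): p = 1428/4 = 357. Consumer surplus = ½ × (357 - 2) × 1420 = 252050.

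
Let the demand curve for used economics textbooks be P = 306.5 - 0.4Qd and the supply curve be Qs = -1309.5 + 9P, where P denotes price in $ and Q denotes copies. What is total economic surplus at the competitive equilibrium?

Total surplus = 25357.5

Inverting to quantity form: Qd = 766.25 - 2.5P.
Set Qd = Qs: 766.25 - 2.5P = -1309.5 + 9P, so 2075.75 = 11.5P and P* = 180.5.
Plugging P* into demand: Q* = 766.25 - 2.5(180.5) = 315.
Demand choke price = 306.5; supply choke price = 145.5. CS = ½(306.5 - 180.5)(315) = 19845; PS = ½(180.5 - 145.5)(315) = 5512.5. Total surplus = 25357.5.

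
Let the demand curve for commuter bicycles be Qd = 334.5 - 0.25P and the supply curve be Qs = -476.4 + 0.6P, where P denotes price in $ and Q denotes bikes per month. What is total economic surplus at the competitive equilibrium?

The market clears where 334.5 - 0.25P = -476.4 + 0.6P. Rearranging, 0.85P = 810.9, hence P* = 954.
From the demand curve, Q* = 334.5 - 0.25(954) = 96.
Demand choke price = 1338; supply choke price = 794. CS = ½(1338 - 954)(96) = 18432; PS = ½(954 - 794)(96) = 7680. Total surplus = 26112.

Total surplus = 26112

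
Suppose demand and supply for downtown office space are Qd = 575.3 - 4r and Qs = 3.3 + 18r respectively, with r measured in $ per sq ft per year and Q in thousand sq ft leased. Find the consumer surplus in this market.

Consumer surplus = 27765.46125

The market clears where 575.3 - 4r = 3.3 + 18r. Rearranging, 22r = 572, hence r* = 26.
Plugging r* into demand: Q* = 575.3 - 4(26) = 471.3.
Demand choke price (Qd = 0): r = 575.3/4 = 143.825. Consumer surplus = ½ × (143.825 - 26) × 471.3 = 27765.46125.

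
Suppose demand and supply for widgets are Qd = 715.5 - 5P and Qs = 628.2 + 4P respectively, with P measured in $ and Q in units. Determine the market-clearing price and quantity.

The market clears where 715.5 - 5P = 628.2 + 4P. Rearranging, 9P = 87.3, hence P* = 9.7.
Substitute back: Q* = 715.5 - 5(9.7) = 667.

P* = 9.7, Q* = 667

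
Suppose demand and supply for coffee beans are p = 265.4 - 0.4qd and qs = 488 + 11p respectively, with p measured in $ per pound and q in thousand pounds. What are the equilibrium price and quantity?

Inverting to quantity form: qd = 663.5 - 2.5p.
Set qd = qs: 663.5 - 2.5p = 488 + 11p, so 175.5 = 13.5p and p* = 13.
Then q* = 663.5 - 2.5(13) = 631.

p* = 13, q* = 631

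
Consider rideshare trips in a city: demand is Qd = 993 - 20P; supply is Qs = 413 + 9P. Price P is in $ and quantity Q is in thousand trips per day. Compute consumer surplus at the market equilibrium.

Set Qd = Qs: 993 - 20P = 413 + 9P, so 580 = 29P and P* = 20.
Plugging P* into demand: Q* = 993 - 20(20) = 593.
Demand choke price (Qd = 0): P = 993/20 = 49.65. Consumer surplus = ½ × (49.65 - 20) × 593 = 8791.225.

Consumer surplus = 8791.225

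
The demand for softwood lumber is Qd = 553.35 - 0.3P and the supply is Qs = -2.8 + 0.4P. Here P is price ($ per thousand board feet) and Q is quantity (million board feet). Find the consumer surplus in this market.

The market clears where 553.35 - 0.3P = -2.8 + 0.4P. Rearranging, 0.7P = 556.15, hence P* = 794.5.
From the demand curve, Q* = 553.35 - 0.3(794.5) = 315.
Demand choke price (Qd = 0): P = 553.35/0.3 = 1844.5. Consumer surplus = ½ × (1844.5 - 794.5) × 315 = 165375.

Consumer surplus = 165375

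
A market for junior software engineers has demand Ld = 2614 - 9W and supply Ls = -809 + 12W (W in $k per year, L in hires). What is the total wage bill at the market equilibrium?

The market clears where 2614 - 9W = -809 + 12W. Rearranging, 21W = 3423, hence W* = 163.
From the demand curve, L* = 2614 - 9(163) = 1147.
The total wage bill = W* × L* = 163 × 1147 = 186961.

The total wage bill = 186961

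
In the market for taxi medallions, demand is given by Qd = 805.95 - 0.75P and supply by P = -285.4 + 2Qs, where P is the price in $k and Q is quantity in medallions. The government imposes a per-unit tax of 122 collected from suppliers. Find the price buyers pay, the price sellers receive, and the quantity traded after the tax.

In direct form, Qs = 142.7 + 0.5P.
With a tax of 122 on suppliers, they supply based on the net price P_s = P_b - 122, so Qs = 81.7 + 0.5P_b.
Set Qd = Qs: 805.95 - 0.75P_b = 81.7 + 0.5P_b, so 724.25 = 1.25P_b and P_b = 579.4.
So P_s = 457.4 and the quantity traded is Q = 805.95 - 0.75(579.4) = 371.4.

P_b = 579.4, P_s = 457.4, Q = 371.4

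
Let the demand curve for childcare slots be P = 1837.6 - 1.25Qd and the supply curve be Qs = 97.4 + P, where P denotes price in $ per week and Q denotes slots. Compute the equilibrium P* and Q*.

P* = 762.6, Q* = 860

In direct form, Qd = 1470.08 - 0.8P.
Set Qd = Qs: 1470.08 - 0.8P = 97.4 + P, so 1372.68 = 1.8P and P* = 762.6.
Substitute back: Q* = 1470.08 - 0.8(762.6) = 860.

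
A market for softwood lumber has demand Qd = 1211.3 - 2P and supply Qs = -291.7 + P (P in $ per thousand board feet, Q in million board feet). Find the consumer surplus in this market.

At equilibrium Qd = Qs, so 1211.3 - 2P = -291.7 + P; collecting terms, 1503 = 3P and P* = 501.
Plugging P* into demand: Q* = 1211.3 - 2(501) = 209.3.
Demand choke price (Qd = 0): P = 1211.3/2 = 605.65. Consumer surplus = ½ × (605.65 - 501) × 209.3 = 10951.6225.

Consumer surplus = 10951.6225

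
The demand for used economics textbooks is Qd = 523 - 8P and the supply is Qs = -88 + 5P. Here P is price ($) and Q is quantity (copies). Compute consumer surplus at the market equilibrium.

Set Qd = Qs: 523 - 8P = -88 + 5P, so 611 = 13P and P* = 47.
Substitute back: Q* = 523 - 8(47) = 147.
Demand choke price (Qd = 0): P = 523/8 = 65.375. Consumer surplus = ½ × (65.375 - 47) × 147 = 1350.5625.

Consumer surplus = 1350.5625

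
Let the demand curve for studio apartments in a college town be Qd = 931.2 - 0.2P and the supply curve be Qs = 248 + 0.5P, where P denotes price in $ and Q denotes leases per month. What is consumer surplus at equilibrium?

Consumer surplus = 1354240

At equilibrium Qd = Qs, so 931.2 - 0.2P = 248 + 0.5P; collecting terms, 683.2 = 0.7P and P* = 976.
From the demand curve, Q* = 931.2 - 0.2(976) = 736.
Demand choke price (Qd = 0): P = 931.2/0.2 = 4656. Consumer surplus = ½ × (4656 - 976) × 736 = 1354240.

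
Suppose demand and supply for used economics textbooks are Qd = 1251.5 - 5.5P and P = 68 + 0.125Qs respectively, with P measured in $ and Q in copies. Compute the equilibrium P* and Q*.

P* = 133, Q* = 520

Solving each curve for Q: Qs = -544 + 8P.
The market clears where 1251.5 - 5.5P = -544 + 8P. Rearranging, 13.5P = 1795.5, hence P* = 133.
Substitute back: Q* = 1251.5 - 5.5(133) = 520.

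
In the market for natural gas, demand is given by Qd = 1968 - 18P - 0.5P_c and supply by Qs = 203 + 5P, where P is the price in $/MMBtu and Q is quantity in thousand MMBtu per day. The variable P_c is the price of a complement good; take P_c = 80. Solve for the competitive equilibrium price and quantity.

P* = 75, Q* = 578

With P_c = 80, demand is Qd = 1928 - 18P.
Set Qd = Qs: 1928 - 18P = 203 + 5P, so 1725 = 23P and P* = 75.
From the demand curve, Q* = 1928 - 18(75) = 578.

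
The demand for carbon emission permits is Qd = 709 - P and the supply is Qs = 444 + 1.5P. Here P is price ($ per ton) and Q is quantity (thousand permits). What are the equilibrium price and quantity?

At equilibrium Qd = Qs, so 709 - P = 444 + 1.5P; collecting terms, 265 = 2.5P and P* = 106.
From the demand curve, Q* = 709 - 106 = 603.

P* = 106, Q* = 603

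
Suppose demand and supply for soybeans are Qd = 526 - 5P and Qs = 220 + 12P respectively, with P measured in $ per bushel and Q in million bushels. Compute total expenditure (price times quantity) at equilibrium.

Total expenditure = 7848

The market clears where 526 - 5P = 220 + 12P. Rearranging, 17P = 306, hence P* = 18.
Plugging P* into demand: Q* = 526 - 5(18) = 436.
Total expenditure = P* × Q* = 18 × 436 = 7848.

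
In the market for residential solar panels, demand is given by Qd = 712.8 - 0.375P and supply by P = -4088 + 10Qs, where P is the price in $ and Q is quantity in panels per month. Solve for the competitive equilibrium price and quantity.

P* = 640, Q* = 472.8

In direct form, Qs = 408.8 + 0.1P.
Equating demand and supply, 712.8 - 0.375P = 408.8 + 0.1P gives 0.475P = 304, so P* = 640.
Plugging P* into demand: Q* = 712.8 - 0.375(640) = 472.8.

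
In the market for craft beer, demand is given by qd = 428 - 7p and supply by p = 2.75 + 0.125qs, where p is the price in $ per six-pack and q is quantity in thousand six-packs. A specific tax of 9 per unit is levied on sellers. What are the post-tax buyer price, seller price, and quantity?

p_b = 34.8, p_s = 25.8, q = 184.4

Rewriting in direct form: qs = -22 + 8p.
The tax drives a wedge p_b - p_s = 9. Substituting p_s = p_b - 9 into supply: qs = -94 + 8p_b.
Market clearing requires 428 - 7p_b = -94 + 8p_b; hence 522 = 15p_b and p_b = 34.8.
So p_s = 25.8 and the quantity traded is q = 428 - 7(34.8) = 184.4.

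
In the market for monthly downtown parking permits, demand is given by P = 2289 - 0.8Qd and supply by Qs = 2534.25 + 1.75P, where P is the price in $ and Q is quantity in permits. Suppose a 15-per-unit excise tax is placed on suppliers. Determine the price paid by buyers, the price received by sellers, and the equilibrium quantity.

P_b = 117.75, P_s = 102.75, Q = 2714.0625

Rewriting in direct form: Qd = 2861.25 - 1.25P.
Suppliers keep P_s = P_b - 15 per unit, so supply in terms of the buyer price is Qs = 2508 + 1.75P_b.
Market clearing requires 2861.25 - 1.25P_b = 2508 + 1.75P_b; hence 353.25 = 3P_b and P_b = 117.75.
Then P_s = 117.75 - 15 = 102.75 and Q = 2861.25 - 1.25(117.75) = 2714.0625.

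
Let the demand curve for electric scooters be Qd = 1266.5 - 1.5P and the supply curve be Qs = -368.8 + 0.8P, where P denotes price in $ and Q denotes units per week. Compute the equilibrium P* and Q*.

P* = 711, Q* = 200

At equilibrium Qd = Qs, so 1266.5 - 1.5P = -368.8 + 0.8P; collecting terms, 1635.3 = 2.3P and P* = 711.
Plugging P* into demand: Q* = 1266.5 - 1.5(711) = 200.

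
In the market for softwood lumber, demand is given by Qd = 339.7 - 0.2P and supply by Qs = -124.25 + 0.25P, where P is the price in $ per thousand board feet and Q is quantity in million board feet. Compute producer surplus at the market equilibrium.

Producer surplus = 35644.5

The market clears where 339.7 - 0.2P = -124.25 + 0.25P. Rearranging, 0.45P = 463.95, hence P* = 1031.
Then Q* = 339.7 - 0.2(1031) = 133.5.
Supply choke price (Qs = 0): P = 497. Producer surplus = ½ × (1031 - 497) × 133.5 = 35644.5.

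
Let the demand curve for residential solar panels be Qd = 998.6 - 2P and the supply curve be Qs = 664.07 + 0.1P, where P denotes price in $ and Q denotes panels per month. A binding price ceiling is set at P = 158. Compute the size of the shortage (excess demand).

Shortage = 2.73

At P = 158: Qd = 682.6 and Qs = 679.87.
Shortage = Qd - Qs = 682.6 - 679.87 = 2.73.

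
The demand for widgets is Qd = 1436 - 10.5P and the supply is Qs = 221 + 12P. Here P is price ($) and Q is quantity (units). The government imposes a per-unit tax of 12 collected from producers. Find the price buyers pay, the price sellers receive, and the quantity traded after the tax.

Producers keep P_s = P_b - 12 per unit, so supply in terms of the buyer price is Qs = 77 + 12P_b.
Set Qd = Qs: 1436 - 10.5P_b = 77 + 12P_b, so 1359 = 22.5P_b and P_b = 60.4.
So P_s = 48.4 and the quantity traded is Q = 1436 - 10.5(60.4) = 801.8.

P_b = 60.4, P_s = 48.4, Q = 801.8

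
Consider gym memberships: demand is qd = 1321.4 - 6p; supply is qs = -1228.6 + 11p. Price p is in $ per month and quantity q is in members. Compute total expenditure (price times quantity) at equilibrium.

Total expenditure = 63210

Equating demand and supply, 1321.4 - 6p = -1228.6 + 11p gives 17p = 2550, so p* = 150.
From the demand curve, q* = 1321.4 - 6(150) = 421.4.
Total expenditure = p* × q* = 150 × 421.4 = 63210.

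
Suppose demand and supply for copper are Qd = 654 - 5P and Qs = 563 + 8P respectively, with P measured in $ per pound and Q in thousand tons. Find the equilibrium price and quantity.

At equilibrium Qd = Qs, so 654 - 5P = 563 + 8P; collecting terms, 91 = 13P and P* = 7.
Then Q* = 654 - 5(7) = 619.

P* = 7, Q* = 619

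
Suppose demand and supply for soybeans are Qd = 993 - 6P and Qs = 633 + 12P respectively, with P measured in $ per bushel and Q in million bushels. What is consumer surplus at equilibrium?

Set Qd = Qs: 993 - 6P = 633 + 12P, so 360 = 18P and P* = 20.
Then Q* = 993 - 6(20) = 873.
Demand choke price (Qd = 0): P = 993/6 = 165.5. Consumer surplus = ½ × (165.5 - 20) × 873 = 63510.75.

Consumer surplus = 63510.75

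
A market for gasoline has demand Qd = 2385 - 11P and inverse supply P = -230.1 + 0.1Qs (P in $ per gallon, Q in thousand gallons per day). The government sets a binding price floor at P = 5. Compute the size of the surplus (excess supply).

In direct form, Qs = 2301 + 10P.
At P = 5: Qd = 2330 and Qs = 2351.
Surplus = Qs - Qd = 2351 - 2330 = 21.

Surplus = 21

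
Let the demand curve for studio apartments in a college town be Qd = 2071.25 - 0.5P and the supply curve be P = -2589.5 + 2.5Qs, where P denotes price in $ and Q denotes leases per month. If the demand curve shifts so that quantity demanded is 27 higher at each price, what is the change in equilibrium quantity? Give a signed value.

In direct form, Qs = 1035.8 + 0.4P.
At equilibrium Qd = Qs, so 2071.25 - 0.5P = 1035.8 + 0.4P; collecting terms, 1035.45 = 0.9P and P* = 1150.5.
Plugging P* into demand: Q* = 2071.25 - 0.5(1150.5) = 1496.
After the shift, demand is Qd = 2098.25 - 0.5P.
New equilibrium: 1062.45 = 0.9P, so P = 1180.5 and Q = 1508.
ΔQ = 1508 - 1496 = 12.

ΔQ = 12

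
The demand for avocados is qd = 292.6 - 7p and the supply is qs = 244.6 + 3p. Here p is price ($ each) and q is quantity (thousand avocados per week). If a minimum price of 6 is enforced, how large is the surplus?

Surplus = 12

Evaluating both curves at the floor price 6 gives qd = 250.6, qs = 262.6.
Surplus = qs - qd = 262.6 - 250.6 = 12.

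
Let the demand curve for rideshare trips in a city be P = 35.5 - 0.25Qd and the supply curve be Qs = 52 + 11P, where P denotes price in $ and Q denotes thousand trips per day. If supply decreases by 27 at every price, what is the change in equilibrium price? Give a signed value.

In direct form, Qd = 142 - 4P.
At equilibrium Qd = Qs, so 142 - 4P = 52 + 11P; collecting terms, 90 = 15P and P* = 6.
Substitute back: Q* = 142 - 4(6) = 118.
After the shift, supply is Qs = 25 + 11P.
New equilibrium: 117 = 15P, so P = 7.8 and Q = 110.8.
ΔP = 7.8 - 6 = 1.8.

ΔP = 1.8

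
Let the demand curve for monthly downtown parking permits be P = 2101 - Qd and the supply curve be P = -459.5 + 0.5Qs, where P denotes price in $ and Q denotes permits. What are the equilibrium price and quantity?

P* = 394, Q* = 1707

Solving each curve for Q: Qd = 2101 - P and Qs = 919 + 2P.
Equating demand and supply, 2101 - P = 919 + 2P gives 3P = 1182, so P* = 394.
Substitute back: Q* = 2101 - 394 = 1707.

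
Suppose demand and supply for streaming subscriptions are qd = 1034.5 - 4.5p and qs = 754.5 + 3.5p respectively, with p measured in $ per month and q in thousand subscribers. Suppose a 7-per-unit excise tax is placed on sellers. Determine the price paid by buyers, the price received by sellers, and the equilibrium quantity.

The tax drives a wedge p_b - p_s = 7. Substituting p_s = p_b - 7 into supply: qs = 730 + 3.5p_b.
Equate demand and the shifted supply: 1034.5 - 4.5p_b = 730 + 3.5p_b, giving 8p_b = 304.5, so p_b = 38.0625.
Then p_s = 38.0625 - 7 = 31.0625 and q = 1034.5 - 4.5(38.0625) = 863.21875.

p_b = 38.0625, p_s = 31.0625, q = 863.21875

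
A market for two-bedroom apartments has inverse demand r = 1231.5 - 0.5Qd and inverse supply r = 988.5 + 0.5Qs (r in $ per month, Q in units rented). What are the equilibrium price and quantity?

In direct form, Qd = 2463 - 2r and Qs = -1977 + 2r.
The market clears where 2463 - 2r = -1977 + 2r. Rearranging, 4r = 4440, hence r* = 1110.
Plugging r* into demand: Q* = 2463 - 2(1110) = 243.

r* = 1110, Q* = 243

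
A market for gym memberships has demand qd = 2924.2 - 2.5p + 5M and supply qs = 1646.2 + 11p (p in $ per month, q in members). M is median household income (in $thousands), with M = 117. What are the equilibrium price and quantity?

p* = 138, q* = 3164.2

With M = 117, demand is qd = 3509.2 - 2.5p.
Equating demand and supply, 3509.2 - 2.5p = 1646.2 + 11p gives 13.5p = 1863, so p* = 138.
Plugging p* into demand: q* = 3509.2 - 2.5(138) = 3164.2.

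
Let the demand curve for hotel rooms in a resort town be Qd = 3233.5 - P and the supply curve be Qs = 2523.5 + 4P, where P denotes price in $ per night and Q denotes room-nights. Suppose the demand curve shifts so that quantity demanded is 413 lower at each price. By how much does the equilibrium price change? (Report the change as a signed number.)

ΔP = -82.6

The market clears where 3233.5 - P = 2523.5 + 4P. Rearranging, 5P = 710, hence P* = 142.
Substitute back: Q* = 3233.5 - 142 = 3091.5.
After the shift, demand is Qd = 2820.5 - P.
The new intersection has 297 = 5P, i.e. P = 59.4, Q = 2761.1.
ΔP = 59.4 - 142 = -82.6.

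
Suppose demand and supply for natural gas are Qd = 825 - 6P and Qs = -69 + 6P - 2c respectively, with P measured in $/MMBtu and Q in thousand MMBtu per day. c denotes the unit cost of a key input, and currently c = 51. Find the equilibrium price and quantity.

P* = 83, Q* = 327

With c = 51, supply is Qs = -171 + 6P.
At equilibrium Qd = Qs, so 825 - 6P = -171 + 6P; collecting terms, 996 = 12P and P* = 83.
From the demand curve, Q* = 825 - 6(83) = 327.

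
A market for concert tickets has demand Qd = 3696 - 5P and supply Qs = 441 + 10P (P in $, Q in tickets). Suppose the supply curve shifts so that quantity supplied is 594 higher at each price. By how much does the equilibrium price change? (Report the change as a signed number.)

Set Qd = Qs: 3696 - 5P = 441 + 10P, so 3255 = 15P and P* = 217.
Then Q* = 3696 - 5(217) = 2611.
After the shift, supply is Qs = 1035 + 10P.
Re-solving, 15P = 2661 gives P = 177.4 and Q = 2809.
ΔP = 177.4 - 217 = -39.6.

ΔP = -39.6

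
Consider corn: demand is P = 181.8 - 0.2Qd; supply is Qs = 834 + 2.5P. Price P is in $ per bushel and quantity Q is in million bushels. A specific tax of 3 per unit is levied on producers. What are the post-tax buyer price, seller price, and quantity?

Solving each curve for Q: Qd = 909 - 5P.
With a tax of 3 on producers, they supply based on the net price P_s = P_b - 3, so Qs = 826.5 + 2.5P_b.
Set Qd = Qs: 909 - 5P_b = 826.5 + 2.5P_b, so 82.5 = 7.5P_b and P_b = 11.
So P_s = 8 and the quantity traded is Q = 909 - 5(11) = 854.

P_b = 11, P_s = 8, Q = 854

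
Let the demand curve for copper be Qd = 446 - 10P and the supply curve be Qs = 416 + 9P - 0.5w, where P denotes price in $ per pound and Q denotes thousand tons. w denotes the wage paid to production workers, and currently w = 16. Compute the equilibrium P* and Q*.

With w = 16, supply is Qs = 408 + 9P.
At equilibrium Qd = Qs, so 446 - 10P = 408 + 9P; collecting terms, 38 = 19P and P* = 2.
Then Q* = 446 - 10(2) = 426.

P* = 2, Q* = 426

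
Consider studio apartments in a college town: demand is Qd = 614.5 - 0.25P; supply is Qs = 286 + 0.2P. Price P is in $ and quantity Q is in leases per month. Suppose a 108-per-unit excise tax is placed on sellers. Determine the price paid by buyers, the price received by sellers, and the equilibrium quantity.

The tax drives a wedge P_b - P_s = 108. Substituting P_s = P_b - 108 into supply: Qs = 264.4 + 0.2P_b.
Market clearing requires 614.5 - 0.25P_b = 264.4 + 0.2P_b; hence 350.1 = 0.45P_b and P_b = 778.
So P_s = 670 and the quantity traded is Q = 614.5 - 0.25(778) = 420.

P_b = 778, P_s = 670, Q = 420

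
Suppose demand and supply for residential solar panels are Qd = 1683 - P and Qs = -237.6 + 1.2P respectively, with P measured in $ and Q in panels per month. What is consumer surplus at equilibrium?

Consumer surplus = 328050

Equating demand and supply, 1683 - P = -237.6 + 1.2P gives 2.2P = 1920.6, so P* = 873.
Substitute back: Q* = 1683 - 873 = 810.
Demand choke price (Qd = 0): P = 1683. Consumer surplus = ½ × (1683 - 873) × 810 = 328050.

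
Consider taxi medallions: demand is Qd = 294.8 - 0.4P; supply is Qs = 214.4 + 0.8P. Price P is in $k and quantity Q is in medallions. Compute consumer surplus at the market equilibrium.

At equilibrium Qd = Qs, so 294.8 - 0.4P = 214.4 + 0.8P; collecting terms, 80.4 = 1.2P and P* = 67.
From the demand curve, Q* = 294.8 - 0.4(67) = 268.
Demand choke price (Qd = 0): P = 294.8/0.4 = 737. Consumer surplus = ½ × (737 - 67) × 268 = 89780.

Consumer surplus = 89780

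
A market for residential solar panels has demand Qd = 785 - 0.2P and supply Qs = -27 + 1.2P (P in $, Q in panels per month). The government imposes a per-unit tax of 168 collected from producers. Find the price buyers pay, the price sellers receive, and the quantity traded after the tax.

The tax drives a wedge P_b - P_s = 168. Substituting P_s = P_b - 168 into supply: Qs = -228.6 + 1.2P_b.
Equate demand and the shifted supply: 785 - 0.2P_b = -228.6 + 1.2P_b, giving 1.4P_b = 1013.6, so P_b = 724.
Then P_s = 724 - 168 = 556 and Q = 785 - 0.2(724) = 640.2.

P_b = 724, P_s = 556, Q = 640.2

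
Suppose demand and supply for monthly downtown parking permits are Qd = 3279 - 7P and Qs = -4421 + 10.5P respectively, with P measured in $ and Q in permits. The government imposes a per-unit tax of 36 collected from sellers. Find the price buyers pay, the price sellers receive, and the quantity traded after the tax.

P_b = 461.6, P_s = 425.6, Q = 47.8

The tax drives a wedge P_b - P_s = 36. Substituting P_s = P_b - 36 into supply: Qs = -4799 + 10.5P_b.
Set Qd = Qs: 3279 - 7P_b = -4799 + 10.5P_b, so 8078 = 17.5P_b and P_b = 461.6.
So P_s = 425.6 and the quantity traded is Q = 3279 - 7(461.6) = 47.8.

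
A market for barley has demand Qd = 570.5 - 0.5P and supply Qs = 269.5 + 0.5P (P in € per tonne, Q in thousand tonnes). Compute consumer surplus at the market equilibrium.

At equilibrium Qd = Qs, so 570.5 - 0.5P = 269.5 + 0.5P; collecting terms, 301 = P and P* = 301.
Plugging P* into demand: Q* = 570.5 - 0.5(301) = 420.
Demand choke price (Qd = 0): P = 570.5/0.5 = 1141. Consumer surplus = ½ × (1141 - 301) × 420 = 176400.

Consumer surplus = 176400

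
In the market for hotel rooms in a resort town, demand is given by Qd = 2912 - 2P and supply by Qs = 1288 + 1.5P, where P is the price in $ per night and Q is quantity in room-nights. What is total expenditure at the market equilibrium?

Equating demand and supply, 2912 - 2P = 1288 + 1.5P gives 3.5P = 1624, so P* = 464.
Then Q* = 2912 - 2(464) = 1984.
Total expenditure = P* × Q* = 464 × 1984 = 920576.

Total expenditure = 920576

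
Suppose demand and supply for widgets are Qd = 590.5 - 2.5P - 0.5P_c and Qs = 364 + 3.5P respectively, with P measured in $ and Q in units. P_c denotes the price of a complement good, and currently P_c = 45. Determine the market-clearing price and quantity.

With P_c = 45, demand is Qd = 568 - 2.5P.
At equilibrium Qd = Qs, so 568 - 2.5P = 364 + 3.5P; collecting terms, 204 = 6P and P* = 34.
Substitute back: Q* = 568 - 2.5(34) = 483.

P* = 34, Q* = 483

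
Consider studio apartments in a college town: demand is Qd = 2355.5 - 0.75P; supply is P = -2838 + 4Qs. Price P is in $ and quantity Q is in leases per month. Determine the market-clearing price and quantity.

Rewriting in direct form: Qs = 709.5 + 0.25P.
The market clears where 2355.5 - 0.75P = 709.5 + 0.25P. Rearranging, P = 1646, hence P* = 1646.
From the demand curve, Q* = 2355.5 - 0.75(1646) = 1121.

P* = 1646, Q* = 1121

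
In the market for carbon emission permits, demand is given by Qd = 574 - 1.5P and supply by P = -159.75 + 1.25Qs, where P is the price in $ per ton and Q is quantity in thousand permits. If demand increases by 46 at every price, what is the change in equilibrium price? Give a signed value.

ΔP = 20

In direct form, Qs = 127.8 + 0.8P.
At equilibrium Qd = Qs, so 574 - 1.5P = 127.8 + 0.8P; collecting terms, 446.2 = 2.3P and P* = 194.
From the demand curve, Q* = 574 - 1.5(194) = 283.
After the shift, demand is Qd = 620 - 1.5P.
Re-solving, 2.3P = 492.2 gives P = 214 and Q = 299.
ΔP = 214 - 194 = 20.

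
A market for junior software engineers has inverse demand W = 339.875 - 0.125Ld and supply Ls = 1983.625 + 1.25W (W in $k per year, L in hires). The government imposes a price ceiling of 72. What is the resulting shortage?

In direct form, Ld = 2719 - 8W.
Evaluating both curves at the ceiling price 72 gives Ld = 2143, Ls = 2073.625.
Shortage = Ld - Ls = 2143 - 2073.625 = 69.375.

Shortage = 69.375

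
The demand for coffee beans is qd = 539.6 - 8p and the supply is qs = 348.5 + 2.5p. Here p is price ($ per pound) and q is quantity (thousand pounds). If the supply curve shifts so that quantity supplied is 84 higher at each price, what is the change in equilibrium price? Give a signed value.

Δp = -8

The market clears where 539.6 - 8p = 348.5 + 2.5p. Rearranging, 10.5p = 191.1, hence p* = 18.2.
Substitute back: q* = 539.6 - 8(18.2) = 394.
After the shift, supply is qs = 432.5 + 2.5p.
Re-solving, 10.5p = 107.1 gives p = 10.2 and q = 458.
Δp = 10.2 - 18.2 = -8.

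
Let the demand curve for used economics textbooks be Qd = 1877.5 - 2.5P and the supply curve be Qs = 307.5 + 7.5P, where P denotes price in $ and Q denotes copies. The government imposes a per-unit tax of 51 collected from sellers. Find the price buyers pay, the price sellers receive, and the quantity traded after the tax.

With a tax of 51 on sellers, they supply based on the net price P_s = P_b - 51, so Qs = -75 + 7.5P_b.
Market clearing requires 1877.5 - 2.5P_b = -75 + 7.5P_b; hence 1952.5 = 10P_b and P_b = 195.25.
Then P_s = 195.25 - 51 = 144.25 and Q = 1877.5 - 2.5(195.25) = 1389.375.

P_b = 195.25, P_s = 144.25, Q = 1389.375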